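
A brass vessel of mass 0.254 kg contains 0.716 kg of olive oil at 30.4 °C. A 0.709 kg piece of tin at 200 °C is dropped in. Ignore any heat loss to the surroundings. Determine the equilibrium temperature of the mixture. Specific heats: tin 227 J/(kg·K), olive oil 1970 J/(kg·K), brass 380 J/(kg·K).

T_f ≈ 46.8 °C

Energy conservation, ΣQ = 0:
0.709*227*(T − 200) + 0.716*1970*(T − 30.4) + 0.254*380*(T − 30.4) = 0
1668 T = 78003
T = 78003/1668 ≈ 46.76 °C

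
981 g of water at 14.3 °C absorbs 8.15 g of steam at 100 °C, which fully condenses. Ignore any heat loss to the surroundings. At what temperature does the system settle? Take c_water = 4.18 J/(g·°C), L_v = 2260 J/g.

Heat gained plus heat lost sum to zero:
latent heat released on condensation: 8.15×2260 = 18419
  condensate cools 100→T: 8.15×4.18×(T − 100) = 34.07(T − 100)
  original water: 4100.6(T − 14.3)
4134.6 T = 18419 + 3406.7 + 58638 = 80464
T ≈ 19.46 °C (< 100 °C, so full condensation is consistent).

T_f ≈ 19.5 °C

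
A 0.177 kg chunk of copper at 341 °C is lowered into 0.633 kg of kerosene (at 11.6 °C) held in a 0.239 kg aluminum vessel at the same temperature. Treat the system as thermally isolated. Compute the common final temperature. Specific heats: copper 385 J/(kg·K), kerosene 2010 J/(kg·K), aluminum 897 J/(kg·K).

T_f ≈ 26.0 °C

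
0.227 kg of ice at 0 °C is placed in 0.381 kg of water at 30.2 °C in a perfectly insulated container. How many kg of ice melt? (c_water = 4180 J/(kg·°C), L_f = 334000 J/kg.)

m_melted ≈ 0.144 kg

Cooling the water to 0 °C releases 0.381·4180·30.2 = 48096 J.
To melt every bit of ice: 0.227·334000 = 75818 J.
Since 48096 < 75818 J, not all the ice melts; equilibrium is at 0 °C.
m_melt = 48096 / L_f = 0.144 kg.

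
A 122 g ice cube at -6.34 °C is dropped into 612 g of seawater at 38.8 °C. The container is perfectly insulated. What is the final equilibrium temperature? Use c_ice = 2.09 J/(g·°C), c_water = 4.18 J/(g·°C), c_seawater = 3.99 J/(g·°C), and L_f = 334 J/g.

Let T be the final temperature. ΣQ_i = 0:
warm ice to 0 °C: 122×2.09×(0 − (-6.34)) = 1616.6
  fusion: m_ice L_f = 122×334 = 40748
  meltwater 0→T: 122×4.18×T = 509.96 T
  seawater cools: 612×3.99×(T − 38.8) = 2441.9(T − 38.8)
2951.8 T = 94745 − 42365 = 52380
T ≈ 17.74 °C — above 0 °C, consistent with complete melting.

T_f ≈ 17.7 °C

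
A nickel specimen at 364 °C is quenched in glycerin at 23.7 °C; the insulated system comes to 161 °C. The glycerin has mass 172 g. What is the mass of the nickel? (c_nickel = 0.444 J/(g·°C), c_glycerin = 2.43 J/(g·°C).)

m ≈ 637 g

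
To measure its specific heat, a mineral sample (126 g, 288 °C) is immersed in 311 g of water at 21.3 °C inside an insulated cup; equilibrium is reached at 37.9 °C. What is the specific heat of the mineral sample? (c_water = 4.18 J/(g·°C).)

c ≈ 0.685 J/(g·°C)

m_s c (T_s − T_f) = m_water c_water (T_f − T_0):
126·c·(288 − 37.9) = 311·4.18·(37.9 − 21.3)
31513 c = 21580  ⇒  c ≈ 0.6848 J/(g·°C)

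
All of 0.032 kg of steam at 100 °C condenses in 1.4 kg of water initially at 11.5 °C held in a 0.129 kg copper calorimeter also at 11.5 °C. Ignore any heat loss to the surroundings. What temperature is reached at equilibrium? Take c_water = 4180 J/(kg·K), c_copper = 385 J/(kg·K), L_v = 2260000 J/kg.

T_f ≈ 25.4 °C

Let T be the final temperature. ΣQ_i = 0:
latent heat released on condensation: 0.032·2260000 = 72320; condensed water 100 °C→T: 133.76(T − 100); water warms: 1.4·4180·(T − 11.5) = 5852(T − 11.5); cup: 49.66(T − 11.5)
6035.4 T = 72320 + 13376 + 67869 = 153565
T ≈ 25.44 °C (< 100 °C, so full condensation is consistent).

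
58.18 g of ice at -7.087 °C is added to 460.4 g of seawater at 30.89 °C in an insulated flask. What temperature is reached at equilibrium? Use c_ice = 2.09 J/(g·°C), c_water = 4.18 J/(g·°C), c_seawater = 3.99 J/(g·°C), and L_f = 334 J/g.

Net heat exchanged in the isolated system is zero:
warm ice to 0 °C: 58.18·2.09·(0 − (-7.087)) = 861.75; latent heat to melt: 58.18·334 = 19432; meltwater 0→T: 58.18·4.18·T = 243.19 T; seawater: 1837(T − 30.89)
2080.2 T = 56745 − 20294 = 36451
T ≈ 17.52 °C. Since T > 0 °C, the all-ice-melts assumption holds.

T_f ≈ 17.5 °C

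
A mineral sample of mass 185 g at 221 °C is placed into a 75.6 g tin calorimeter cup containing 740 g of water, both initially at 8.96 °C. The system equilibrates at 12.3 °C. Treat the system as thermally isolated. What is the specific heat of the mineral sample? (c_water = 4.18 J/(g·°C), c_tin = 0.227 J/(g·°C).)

c ≈ 0.269 J/(g·°C)

Conservation of energy gives ΣQ = 0:
185·c·(12.3 − 221) + 740·4.18·(12.3 − 8.96) + 75.6·0.227·(12.3 − 8.96) = 0
-38610 c = -10389
c = -10389/-38610 ≈ 0.2691 J/(g·°C)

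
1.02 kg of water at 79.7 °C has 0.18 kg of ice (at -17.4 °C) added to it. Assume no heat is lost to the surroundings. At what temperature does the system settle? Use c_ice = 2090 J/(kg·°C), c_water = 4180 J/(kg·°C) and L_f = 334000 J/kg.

T_f ≈ 54.5 °C

Let T be the final temperature. ΣQ_i = 0:
warm ice to 0 °C: 0.18×2090×(0 − (-17.4)) = 6545.9
  latent heat to melt: 0.18×334000 = 60120
  warm the meltwater: 752.4 T
  water cools: 1.02×4180×(T − 79.7) = 4263.6(T − 79.7)
5016 T = 339809 − 66666 = 273143
T ≈ 54.45 °C — above 0 °C, consistent with complete melting.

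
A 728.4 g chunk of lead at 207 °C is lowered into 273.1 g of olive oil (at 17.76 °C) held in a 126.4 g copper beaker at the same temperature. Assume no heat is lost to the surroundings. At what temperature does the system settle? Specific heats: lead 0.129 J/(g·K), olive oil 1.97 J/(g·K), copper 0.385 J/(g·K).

T_f ≈ 43.9 °C

Net heat exchanged in the isolated system is zero:
728.4*0.129*(T − 207) + 273.1*1.97*(T − 17.76) + 126.4*0.385*(T − 17.76) = 0
93.96(T − 207) + 538.01(T − 17.76) + 48.66(T − 17.76) = 0
680.63 T = 29870
T ≈ 43.89 °C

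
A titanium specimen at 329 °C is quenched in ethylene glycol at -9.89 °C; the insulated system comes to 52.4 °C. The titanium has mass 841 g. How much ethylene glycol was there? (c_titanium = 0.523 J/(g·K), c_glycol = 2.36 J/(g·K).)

m ≈ 828 g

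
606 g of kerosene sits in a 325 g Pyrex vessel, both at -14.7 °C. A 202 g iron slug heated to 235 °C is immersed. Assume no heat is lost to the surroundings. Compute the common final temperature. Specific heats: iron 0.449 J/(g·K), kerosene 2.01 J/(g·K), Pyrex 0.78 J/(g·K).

Energy conservation, ΣQ = 0:
202×0.449×(T − 235) + 606×2.01×(T − (-14.7)) + 325×0.78×(T − (-14.7)) = 0
90.7(T − 235) + 1218.1(T − (-14.7)) + 253.5(T − (-14.7)) = 0
(90.7 + 1218.1 + 253.5) T = 90.7×235 + 1218.1×(-14.7) + 253.5×(-14.7)
T = -317.9/1562.3 ≈ -0.20 °C

T_f ≈ -0.2 °C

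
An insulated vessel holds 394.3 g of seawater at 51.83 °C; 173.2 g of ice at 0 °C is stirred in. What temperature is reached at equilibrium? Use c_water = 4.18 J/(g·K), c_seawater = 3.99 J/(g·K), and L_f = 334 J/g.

Net heat exchanged in the isolated system is zero:
fusion: m_ice L_f = 173.2·334 = 57849
  meltwater 0→T: 173.2·4.18·T = 723.98 T
  seawater: 1573.3(T − 51.83)
2297.2 T = 81542 − 57849 = 23693
T ≈ 10.31 °C — above 0 °C, consistent with complete melting.

T_f ≈ 10.3 °C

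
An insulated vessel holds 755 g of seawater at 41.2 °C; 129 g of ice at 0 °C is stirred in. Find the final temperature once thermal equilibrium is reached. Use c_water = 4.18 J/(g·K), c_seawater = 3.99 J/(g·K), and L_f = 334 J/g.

T_f ≈ 22.8 °C

Energy balance with sensible and latent terms:
latent heat to melt: 129×334 = 43086; meltwater 0→T: 129×4.18×T = 539.22 T; seawater cools: 755×3.99×(T − 41.2) = 3012.5(T − 41.2)
3551.7 T = 124113 − 43086 = 81027
T ≈ 22.81 °C (positive, so assuming full melt was valid).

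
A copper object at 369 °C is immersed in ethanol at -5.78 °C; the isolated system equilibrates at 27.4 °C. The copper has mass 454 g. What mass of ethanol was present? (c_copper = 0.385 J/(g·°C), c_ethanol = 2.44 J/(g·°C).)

m ≈ 738 g

Heat lost by the copper = heat gained by the ethanol:
454×0.385×(369 − 27.4) = m×2.44×(27.4 − (-5.78))
80.96 m = 59708  ⇒  m ≈ 737.5 g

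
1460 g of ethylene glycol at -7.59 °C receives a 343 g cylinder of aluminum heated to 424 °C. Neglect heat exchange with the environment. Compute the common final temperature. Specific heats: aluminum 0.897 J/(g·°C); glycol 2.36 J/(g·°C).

Setting the total heat transfer to zero:
343·0.897·(T − 424) + 1460·2.36·(T − (-7.59)) = 0
307.67(T − 424) + 3445.6(T − (-7.59)) = 0
(307.67 + 3445.6) T = 307.67·424 + 3445.6·(-7.59)
T = 104300/3753.3 ≈ 27.79 °C

T_f ≈ 27.8 °C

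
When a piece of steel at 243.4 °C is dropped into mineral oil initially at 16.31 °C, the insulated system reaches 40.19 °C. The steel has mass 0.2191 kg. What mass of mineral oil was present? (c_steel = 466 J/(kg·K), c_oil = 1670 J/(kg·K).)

Energy conservation, ΣQ = 0:
0.2191×466×(40.19 − 243.4) + m×1670×(40.19 − 16.31) = 0
39880 m = 20748
m = 20748/39880 ≈ 0.5203 kg

m ≈ 0.52 kg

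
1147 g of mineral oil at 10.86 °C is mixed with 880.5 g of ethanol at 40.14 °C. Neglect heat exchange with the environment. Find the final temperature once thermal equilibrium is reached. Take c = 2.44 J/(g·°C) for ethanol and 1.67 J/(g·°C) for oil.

T_f ≈ 26.3 °C

Heat gained plus heat lost sum to zero:
880.5*2.44*(T − 40.14) + 1147*1.67*(T − 10.86) = 0
2148.4(T − 40.14) + 1915.5(T − 10.86) = 0
4063.9 T = 107040
T ≈ 26.34 °C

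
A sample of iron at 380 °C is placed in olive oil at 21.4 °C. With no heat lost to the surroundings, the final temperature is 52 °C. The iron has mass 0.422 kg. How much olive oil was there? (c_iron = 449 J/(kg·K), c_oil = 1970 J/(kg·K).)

m ≈ 1.03 kg

Heat lost by the iron = heat gained by the oil:
0.422·449·(380 − 52) = m·1970·(52 − 21.4)
60282 m = 62149  ⇒  m ≈ 1.031 kg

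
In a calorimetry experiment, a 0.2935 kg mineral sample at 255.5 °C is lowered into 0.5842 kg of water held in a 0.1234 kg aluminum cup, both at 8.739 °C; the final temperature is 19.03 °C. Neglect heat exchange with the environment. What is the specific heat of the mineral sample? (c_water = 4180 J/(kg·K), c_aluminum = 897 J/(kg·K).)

c ≈ 378 J/(kg·K)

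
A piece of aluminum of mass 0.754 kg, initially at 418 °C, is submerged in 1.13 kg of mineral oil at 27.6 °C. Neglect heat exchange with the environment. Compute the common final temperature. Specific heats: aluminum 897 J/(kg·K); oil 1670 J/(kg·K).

Net heat exchanged in the isolated system is zero:
0.754×897×(T − 418) + 1.13×1670×(T − 27.6) = 0
676.34(T − 418) + 1887.1(T − 27.6) = 0
(676.34 + 1887.1) T = 676.34×418 + 1887.1×27.6
T = 334793/2563.4 ≈ 130.60 °C

T_f ≈ 130.6 °C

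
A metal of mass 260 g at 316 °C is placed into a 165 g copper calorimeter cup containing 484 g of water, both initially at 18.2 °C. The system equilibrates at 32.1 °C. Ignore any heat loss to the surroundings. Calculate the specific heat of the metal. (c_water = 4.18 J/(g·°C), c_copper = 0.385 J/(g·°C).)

c ≈ 0.393 J/(g·°C)

Taking heat into each body as positive, Σ m c ΔT = 0:
260×c×(32.1 − 316) + 484×4.18×(32.1 − 18.2) + 165×0.385×(32.1 − 18.2) = 0
-73814 c = -29004
c = -29004/-73814 ≈ 0.3929 J/(g·°C)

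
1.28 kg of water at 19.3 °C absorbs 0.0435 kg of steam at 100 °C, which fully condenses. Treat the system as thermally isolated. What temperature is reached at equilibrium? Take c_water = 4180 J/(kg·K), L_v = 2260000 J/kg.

Net heat exchanged in the isolated system is zero:
condense steam: −0.0435·2260000 = −98310; condensed water 100 °C→T: 181.83(T − 100); water warms: 1.28·4180·(T − 19.3) = 5350.4(T − 19.3)
5532.2 T = 98310 + 18183 + 103263 = 219756
T ≈ 39.72 °C, under the boiling point, so the assumption holds.

T_f ≈ 39.7 °C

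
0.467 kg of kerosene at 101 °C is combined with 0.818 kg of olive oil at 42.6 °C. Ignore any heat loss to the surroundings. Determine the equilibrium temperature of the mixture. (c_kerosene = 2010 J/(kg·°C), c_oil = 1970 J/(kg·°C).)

T_f ≈ 64.1 °C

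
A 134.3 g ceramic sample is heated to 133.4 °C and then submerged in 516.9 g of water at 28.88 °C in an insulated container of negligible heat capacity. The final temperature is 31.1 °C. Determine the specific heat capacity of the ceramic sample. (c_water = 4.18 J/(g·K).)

c ≈ 0.349 J/(g·K)

Heat lost by the ceramic sample = heat gained by the water:
134.3·c·(133.4 − 31.1) = 516.9·4.18·(31.1 − 28.88)
13739 c = 4796.6  ⇒  c ≈ 0.3491 J/(g·K)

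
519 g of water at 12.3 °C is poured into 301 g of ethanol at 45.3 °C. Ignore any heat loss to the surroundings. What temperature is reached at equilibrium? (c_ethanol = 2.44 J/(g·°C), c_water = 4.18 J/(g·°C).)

T_f ≈ 20.6 °C

Conservation of energy gives ΣQ = 0:
301×2.44×(T − 45.3) + 519×4.18×(T − 12.3) = 0
(734.44 + 2169.4) T = 734.44×45.3 + 2169.4×12.3
T = 59954 / 2903.9 = 20.6 °C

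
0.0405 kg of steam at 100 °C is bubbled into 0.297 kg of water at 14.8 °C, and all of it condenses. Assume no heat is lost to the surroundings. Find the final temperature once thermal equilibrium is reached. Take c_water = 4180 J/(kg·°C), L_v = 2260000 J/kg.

T_f ≈ 89.9 °C

Let T be the final temperature. ΣQ_i = 0:
condense steam: −0.0405·2260000 = −91530; condensate cools 100→T: 0.0405·4180·(T − 100) = 169.29(T − 100); water warms: 0.297·4180·(T − 14.8) = 1241.5(T − 14.8)
1410.8 T = 91530 + 16929 + 18374 = 126833
T ≈ 89.90 °C — below 100 °C, confirming all the steam condensed.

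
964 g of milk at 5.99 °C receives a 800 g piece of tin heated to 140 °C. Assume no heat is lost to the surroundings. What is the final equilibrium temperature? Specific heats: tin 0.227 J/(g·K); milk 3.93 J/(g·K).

Heat lost by the tin equals heat gained by the milk:
800*0.227*(140 − T) = 964*3.93*(T − 5.99)
181.6(140 − T) = 3788.5(T − 5.99)
3970.1 T = 48117  ⇒  T ≈ 12.12 °C

T_f ≈ 12.1 °C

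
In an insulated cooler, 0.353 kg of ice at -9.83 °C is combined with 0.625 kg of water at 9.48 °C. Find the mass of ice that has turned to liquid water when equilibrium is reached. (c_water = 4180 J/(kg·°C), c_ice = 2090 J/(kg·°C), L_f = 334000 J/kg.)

m_melted ≈ 0.0524 kg

Cooling the water to 0 °C releases 0.625×4180×9.48 = 24766 J.
Warming the ice to 0 °C takes 0.353×2090×9.83 = 7252.3 J, leaving 17514 J for melting.
To melt every bit of ice: 0.353×334000 = 117902 J.
That's not enough to melt it all — equilibrium is at 0 °C with ice remaining.
m_melted×334000 = 17514  ⇒  m_melted ≈ 0.05244 kg.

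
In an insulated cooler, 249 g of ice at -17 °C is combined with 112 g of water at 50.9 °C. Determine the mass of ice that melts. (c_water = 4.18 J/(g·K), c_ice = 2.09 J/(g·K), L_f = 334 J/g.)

m_melted ≈ 44.9 g

Water can give up m c ΔT = 112×4.18×50.9 = 23829 J before reaching 0 °C.
Of that, 249×2.09×17 = 8847 J goes to bring the ice to 0 °C, leaving 14982 J.
Melting all 249 g of ice would need 249×334 = 83166 J.
14982 J < 83166 J, so only part of the ice melts and the system sits at 0 °C.
Mass melted = 14982/334 ≈ 44.86 g.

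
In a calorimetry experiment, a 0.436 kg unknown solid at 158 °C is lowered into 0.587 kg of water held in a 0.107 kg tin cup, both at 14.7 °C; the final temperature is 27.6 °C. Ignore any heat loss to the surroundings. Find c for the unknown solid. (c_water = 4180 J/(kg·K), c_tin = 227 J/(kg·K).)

Heat gained plus heat lost sum to zero:
0.436·c·(27.6 − 158) + 0.587·4180·(27.6 − 14.7) + 0.107·227·(27.6 − 14.7) = 0
-56.85 c = -31966
c = -31966/-56.85 ≈ 562.2 J/(kg·K)

c ≈ 562 J/(kg·K)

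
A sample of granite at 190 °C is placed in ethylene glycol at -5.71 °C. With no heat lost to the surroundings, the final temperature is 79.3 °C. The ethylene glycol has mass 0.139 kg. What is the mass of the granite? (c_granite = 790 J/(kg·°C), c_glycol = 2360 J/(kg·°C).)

m ≈ 0.319 kg

|Q_granite| = |Q_glycol|:
m×790×(190 − 79.3) = 0.139×2360×(79.3 − (-5.71))
87453 m = 27887  ⇒  m ≈ 0.3189 kg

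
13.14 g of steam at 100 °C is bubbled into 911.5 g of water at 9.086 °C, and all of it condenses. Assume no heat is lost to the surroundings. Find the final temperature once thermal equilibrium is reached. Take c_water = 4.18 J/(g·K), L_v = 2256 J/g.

T_f ≈ 18.0 °C

Let T be the final temperature. ΣQ_i = 0:
steam→water at 100 °C releases m L_v = 13.14·2256 = 29644; condensed water 100 °C→T: 54.93(T − 100); original water: 3810.1(T − 9.086)
3865 T = 29644 + 5492.5 + 34618 = 69755
T ≈ 18.05 °C — below 100 °C, confirming all the steam condensed.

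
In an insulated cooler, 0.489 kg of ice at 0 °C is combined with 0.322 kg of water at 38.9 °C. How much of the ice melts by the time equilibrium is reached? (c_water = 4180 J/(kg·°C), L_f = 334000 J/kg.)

Heat available from the water dropping to 0 °C: 0.322·4180·38.9 = 52358 J.
To melt every bit of ice: 0.489·334000 = 163326 J.
That's not enough to melt it all — equilibrium is at 0 °C with ice remaining.
m_melted·334000 = 52358  ⇒  m_melted ≈ 0.1568 kg.

m_melted ≈ 0.157 kg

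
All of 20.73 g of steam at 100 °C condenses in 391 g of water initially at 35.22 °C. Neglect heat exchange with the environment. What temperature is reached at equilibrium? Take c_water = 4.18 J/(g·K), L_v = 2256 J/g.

T_f ≈ 65.7 °C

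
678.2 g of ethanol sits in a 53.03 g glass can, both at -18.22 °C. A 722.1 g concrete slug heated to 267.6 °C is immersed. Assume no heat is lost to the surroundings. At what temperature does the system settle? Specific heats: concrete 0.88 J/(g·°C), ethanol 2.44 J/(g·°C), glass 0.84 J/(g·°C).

T_f ≈ 59.6 °C

Energy conservation, ΣQ = 0:
722.1·0.88·(T − 267.6) + 678.2·2.44·(T − (-18.22)) + 53.03·0.84·(T − (-18.22)) = 0
(635.45 + 1654.8 + 44.55) T = 635.45·267.6 + 1654.8·(-18.22) + 44.55·(-18.22)
T ≈ 59.57 °C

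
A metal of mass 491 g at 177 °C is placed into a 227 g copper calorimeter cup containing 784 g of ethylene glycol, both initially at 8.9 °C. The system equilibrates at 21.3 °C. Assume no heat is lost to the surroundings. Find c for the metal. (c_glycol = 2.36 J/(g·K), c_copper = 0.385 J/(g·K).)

c ≈ 0.314 J/(g·K)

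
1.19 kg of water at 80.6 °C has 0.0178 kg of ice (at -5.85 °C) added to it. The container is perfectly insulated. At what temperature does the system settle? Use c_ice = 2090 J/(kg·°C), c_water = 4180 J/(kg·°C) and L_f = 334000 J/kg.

T_f ≈ 78.2 °C

Conservation of energy gives ΣQ = 0:
ice -5.85→0 °C: 0.0178×2090×5.85 = 217.63; latent heat to melt: 0.0178×334000 = 5945.2; meltwater 0→T: 0.0178×4180×T = 74.4 T; water cools: 1.19×4180×(T − 80.6) = 4974.2(T − 80.6)
5048.6 T = 400921 − 6162.8 = 394758
T ≈ 78.19 °C. Since T > 0 °C, the all-ice-melts assumption holds.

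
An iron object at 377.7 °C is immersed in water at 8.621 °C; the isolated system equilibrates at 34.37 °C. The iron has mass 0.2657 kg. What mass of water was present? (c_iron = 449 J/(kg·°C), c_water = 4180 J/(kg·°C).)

m ≈ 0.381 kg

Heat lost by the iron = heat gained by the water:
0.2657·449·(377.7 − 34.37) = m·4180·(34.37 − 8.621)
107631 m = 40959  ⇒  m ≈ 0.3806 kg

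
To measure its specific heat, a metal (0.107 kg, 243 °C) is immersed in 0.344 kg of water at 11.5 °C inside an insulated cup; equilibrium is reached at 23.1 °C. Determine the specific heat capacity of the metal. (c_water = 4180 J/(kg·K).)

Setting the total heat transfer to zero:
0.107·c·(23.1 − 243) + 0.344·4180·(23.1 − 11.5) = 0
-23.53 c = -16680
c = -16680/-23.53 ≈ 708.9 J/(kg·K)

c ≈ 709 J/(kg·K)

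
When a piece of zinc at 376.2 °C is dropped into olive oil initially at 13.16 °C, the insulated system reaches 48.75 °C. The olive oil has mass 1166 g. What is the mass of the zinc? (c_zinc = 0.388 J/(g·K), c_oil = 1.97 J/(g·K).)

|Q_zinc| = |Q_oil|:
m·0.388·(376.2 − 48.75) = 1166·1.97·(48.75 − 13.16)
127.05 m = 81751  ⇒  m ≈ 643.5 g

m ≈ 643 g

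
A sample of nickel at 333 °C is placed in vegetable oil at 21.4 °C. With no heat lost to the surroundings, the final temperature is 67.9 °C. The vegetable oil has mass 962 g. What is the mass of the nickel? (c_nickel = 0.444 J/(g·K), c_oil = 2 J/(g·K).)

Setting the total heat transfer to zero:
m·0.444·(67.9 − 333) + 962·2·(67.9 − 21.4) = 0
-117.7 m = -89466
m = -89466/-117.7 ≈ 760.1 g

m ≈ 760 g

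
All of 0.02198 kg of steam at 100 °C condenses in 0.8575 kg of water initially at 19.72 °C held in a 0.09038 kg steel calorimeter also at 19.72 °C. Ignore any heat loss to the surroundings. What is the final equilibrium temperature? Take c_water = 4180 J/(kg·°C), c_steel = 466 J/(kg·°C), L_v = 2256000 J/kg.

T_f ≈ 35.0 °C

Net heat exchanged in the isolated system is zero:
condense steam: −0.02198·2256000 = −49587; condensate cools 100→T: 0.02198·4180·(T − 100) = 91.88(T − 100); water warms: 0.8575·4180·(T − 19.72) = 3584.4(T − 19.72); steel cup: 0.09038·466·(T − 19.72) = 42.12(T − 19.72)
3718.3 T = 49587 + 9187.6 + 71514 = 130288
T ≈ 35.04 °C (< 100 °C, so full condensation is consistent).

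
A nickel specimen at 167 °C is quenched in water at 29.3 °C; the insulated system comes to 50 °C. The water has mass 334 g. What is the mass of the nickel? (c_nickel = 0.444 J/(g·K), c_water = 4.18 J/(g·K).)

m ≈ 556 g

Heat lost by the nickel = heat gained by the water:
m×0.444×(167 − 50) = 334×4.18×(50 − 29.3)
51.95 m = 28900  ⇒  m ≈ 556.3 g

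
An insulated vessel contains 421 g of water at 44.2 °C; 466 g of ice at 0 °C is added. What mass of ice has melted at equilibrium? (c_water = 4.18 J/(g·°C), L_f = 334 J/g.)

m_melted ≈ 233 g

Water can give up m c ΔT = 421×4.18×44.2 = 77782 J before reaching 0 °C.
Melting all 466 g of ice would need 466×334 = 155644 J.
Since 77782 < 155644 J, not all the ice melts; equilibrium is at 0 °C.
m_melt = 77782 / L_f = 232.9 g.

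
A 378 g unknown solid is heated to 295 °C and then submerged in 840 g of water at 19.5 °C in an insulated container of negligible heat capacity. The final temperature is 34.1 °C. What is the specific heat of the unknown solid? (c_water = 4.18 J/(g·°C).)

c ≈ 0.52 J/(g·°C)

Let T be the final temperature. ΣQ_i = 0:
378·c·(34.1 − 295) + 840·4.18·(34.1 − 19.5) = 0
-98620 c = -51264
c = -51264/-98620 ≈ 0.5198 J/(g·°C)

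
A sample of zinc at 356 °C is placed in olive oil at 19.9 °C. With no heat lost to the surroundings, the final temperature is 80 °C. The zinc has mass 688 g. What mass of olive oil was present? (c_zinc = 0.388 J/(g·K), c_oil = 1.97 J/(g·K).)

m ≈ 622 g

|Q_zinc| = |Q_oil|:
688·0.388·(356 − 80) = m·1.97·(80 − 19.9)
118.4 m = 73677  ⇒  m ≈ 622.3 g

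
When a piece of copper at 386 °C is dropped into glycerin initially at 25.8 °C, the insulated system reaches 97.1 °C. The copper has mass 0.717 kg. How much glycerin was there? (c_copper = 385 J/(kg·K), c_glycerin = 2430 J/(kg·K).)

Taking heat into each body as positive, Σ m c ΔT = 0:
0.717×385×(97.1 − 386) + m×2430×(97.1 − 25.8) = 0
173259 m = 79749
m = 79749/173259 ≈ 0.4603 kg

m ≈ 0.46 kg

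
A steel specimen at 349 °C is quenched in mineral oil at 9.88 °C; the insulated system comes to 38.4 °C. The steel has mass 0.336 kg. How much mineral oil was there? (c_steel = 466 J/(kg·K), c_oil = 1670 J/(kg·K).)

m ≈ 1.02 kg

Conservation of energy gives ΣQ = 0:
0.336×466×(38.4 − 349) + m×1670×(38.4 − 9.88) = 0
47628 m = 48633
m = 48633/47628 ≈ 1.021 kg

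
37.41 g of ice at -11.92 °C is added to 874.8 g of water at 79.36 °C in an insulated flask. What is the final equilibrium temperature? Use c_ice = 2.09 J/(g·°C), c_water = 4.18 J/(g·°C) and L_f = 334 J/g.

Sum of m c ΔT and latent-heat terms is zero:
ice -11.92→0 °C: 37.41×2.09×11.92 = 931.99
  latent heat to melt: 37.41×334 = 12495
  warm the meltwater: 156.37 T
  water cools: 874.8×4.18×(T − 79.36) = 3656.7(T − 79.36)
3813 T = 290193 − 13427 = 276766
T ≈ 72.58 °C — above 0 °C, consistent with complete melting.

T_f ≈ 72.6 °C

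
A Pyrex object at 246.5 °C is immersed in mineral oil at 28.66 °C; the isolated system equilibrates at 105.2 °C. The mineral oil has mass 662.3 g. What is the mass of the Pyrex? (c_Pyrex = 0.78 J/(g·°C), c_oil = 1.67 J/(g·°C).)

m ≈ 768 g

Heat lost by the Pyrex = heat gained by the oil:
m·0.78·(246.5 − 105.2) = 662.3·1.67·(105.2 − 28.66)
110.21 m = 84656  ⇒  m ≈ 768.1 g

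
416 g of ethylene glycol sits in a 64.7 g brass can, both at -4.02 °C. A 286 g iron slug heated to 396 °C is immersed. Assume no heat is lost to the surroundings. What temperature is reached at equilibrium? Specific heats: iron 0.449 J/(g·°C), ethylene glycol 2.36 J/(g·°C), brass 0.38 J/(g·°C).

T_f ≈ 41.2 °C

Energy conservation, ΣQ = 0:
286·0.449·(T − 396) + 416·2.36·(T − (-4.02)) + 64.7·0.38·(T − (-4.02)) = 0
128.41(T − 396) + 981.76(T − (-4.02)) + 24.59(T − (-4.02)) = 0
1134.8 T = 46806
T = 46806 / 1134.8 = 41.2 °C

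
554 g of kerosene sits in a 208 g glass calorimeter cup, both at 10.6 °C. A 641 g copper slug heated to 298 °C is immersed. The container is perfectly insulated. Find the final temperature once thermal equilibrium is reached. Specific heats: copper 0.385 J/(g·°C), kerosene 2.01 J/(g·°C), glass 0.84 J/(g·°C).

Heat gained plus heat lost sum to zero:
641×0.385×(T − 298) + 554×2.01×(T − 10.6) + 208×0.84×(T − 10.6) = 0
246.78(T − 298) + 1113.5(T − 10.6) + 174.72(T − 10.6) = 0
1535 T = 87197
T ≈ 56.80 °C

T_f ≈ 56.8 °C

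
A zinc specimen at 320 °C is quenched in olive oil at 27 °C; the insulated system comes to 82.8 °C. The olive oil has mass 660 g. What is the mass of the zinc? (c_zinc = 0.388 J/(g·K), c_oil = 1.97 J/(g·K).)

Let T be the final temperature. ΣQ_i = 0:
m×0.388×(82.8 − 320) + 660×1.97×(82.8 − 27) = 0
-92.03 m = -72551
m = -72551/-92.03 ≈ 788.3 g

m ≈ 788 g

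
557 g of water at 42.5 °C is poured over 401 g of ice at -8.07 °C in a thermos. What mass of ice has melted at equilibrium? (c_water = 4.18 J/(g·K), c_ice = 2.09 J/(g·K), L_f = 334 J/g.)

Water can give up m c ΔT = 557×4.18×42.5 = 98951 J before reaching 0 °C.
Warming the ice to 0 °C takes 401×2.09×8.07 = 6763.4 J, leaving 92188 J for melting.
To melt every bit of ice: 401×334 = 133934 J.
92188 J < 133934 J, so only part of the ice melts and the system sits at 0 °C.
Mass melted = 92188/334 ≈ 276 g.

m_melted ≈ 276 g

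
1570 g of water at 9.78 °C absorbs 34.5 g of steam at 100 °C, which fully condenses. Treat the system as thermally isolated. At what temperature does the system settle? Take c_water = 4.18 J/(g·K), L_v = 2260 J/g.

Taking heat into each body as positive, Σ m c ΔT = 0:
steam→water at 100 °C releases m L_v = 34.5×2260 = 77970
  condensed water 100 °C→T: 144.21(T − 100)
  original water: 6562.6(T − 9.78)
6706.8 T = 77970 + 14421 + 64182 = 156573
T ≈ 23.35 °C, under the boiling point, so the assumption holds.

T_f ≈ 23.3 °C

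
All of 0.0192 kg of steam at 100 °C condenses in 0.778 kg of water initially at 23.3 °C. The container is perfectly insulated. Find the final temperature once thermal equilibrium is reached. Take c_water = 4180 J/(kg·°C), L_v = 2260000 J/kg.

Sum of m c ΔT and latent-heat terms is zero:
steam→water at 100 °C releases m L_v = 0.0192×2260000 = 43392; condensed water 100 °C→T: 80.26(T − 100); original water: 3252(T − 23.3)
3332.3 T = 43392 + 8025.6 + 75773 = 127190
T ≈ 38.17 °C, under the boiling point, so the assumption holds.

T_f ≈ 38.2 °C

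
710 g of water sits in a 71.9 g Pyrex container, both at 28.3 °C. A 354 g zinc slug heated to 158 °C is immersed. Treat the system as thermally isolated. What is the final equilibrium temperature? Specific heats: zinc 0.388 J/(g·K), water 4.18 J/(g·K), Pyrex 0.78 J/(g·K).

Let T be the final temperature. ΣQ_i = 0:
354×0.388×(T − 158) + 710×4.18×(T − 28.3) + 71.9×0.78×(T − 28.3) = 0
3161.2 T = 107277
T = 107277 / 3161.2 = 33.9 °C

T_f ≈ 33.9 °C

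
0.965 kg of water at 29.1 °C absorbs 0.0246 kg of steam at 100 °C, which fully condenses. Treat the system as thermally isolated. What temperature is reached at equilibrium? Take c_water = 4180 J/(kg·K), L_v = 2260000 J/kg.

Energy conservation, ΣQ = 0:
condense steam: −0.0246×2260000 = −55596
  condensate cools 100→T: 0.0246×4180×(T − 100) = 102.83(T − 100)
  original water: 4033.7(T − 29.1)
4136.5 T = 55596 + 10283 + 117381 = 183259
T ≈ 44.30 °C — below 100 °C, confirming all the steam condensed.

T_f ≈ 44.3 °C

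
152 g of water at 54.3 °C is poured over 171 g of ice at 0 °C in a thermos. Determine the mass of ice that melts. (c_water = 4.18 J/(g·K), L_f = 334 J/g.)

m_melted ≈ 103 g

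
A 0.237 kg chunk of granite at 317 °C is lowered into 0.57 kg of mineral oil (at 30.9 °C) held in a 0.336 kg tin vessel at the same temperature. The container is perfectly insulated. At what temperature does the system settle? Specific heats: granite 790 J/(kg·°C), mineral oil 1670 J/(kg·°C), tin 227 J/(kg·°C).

Let T be the final temperature. ΣQ_i = 0:
0.237*790*(T − 317) + 0.57*1670*(T − 30.9) + 0.336*227*(T − 30.9) = 0
187.23(T − 317) + 951.9(T − 30.9) + 76.27(T − 30.9) = 0
1215.4 T = 91122
T ≈ 74.97 °C

T_f ≈ 75.0 °C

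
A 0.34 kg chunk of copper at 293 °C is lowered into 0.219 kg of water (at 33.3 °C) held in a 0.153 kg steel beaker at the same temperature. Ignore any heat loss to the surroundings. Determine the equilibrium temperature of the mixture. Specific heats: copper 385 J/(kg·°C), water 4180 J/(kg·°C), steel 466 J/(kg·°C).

Taking heat into each body as positive, Σ m c ΔT = 0:
0.34*385*(T − 293) + 0.219*4180*(T − 33.3) + 0.153*466*(T − 33.3) = 0
130.9(T − 293) + 915.42(T − 33.3) + 71.3(T − 33.3) = 0
(130.9 + 915.42 + 71.3) T = 130.9*293 + 915.42*33.3 + 71.3*33.3
T = 71211 / 1117.6 = 63.7 °C

T_f ≈ 63.7 °C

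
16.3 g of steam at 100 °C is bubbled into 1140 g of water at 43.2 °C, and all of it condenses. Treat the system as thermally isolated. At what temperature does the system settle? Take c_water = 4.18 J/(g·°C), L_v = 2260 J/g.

Taking heat into each body as positive, Σ m c ΔT = 0:
condense steam: −16.3·2260 = −36838
  condensed water 100 °C→T: 68.13(T − 100)
  original water: 4765.2(T − 43.2)
4833.3 T = 36838 + 6813.4 + 205857 = 249508
T ≈ 51.62 °C, under the boiling point, so the assumption holds.

T_f ≈ 51.6 °C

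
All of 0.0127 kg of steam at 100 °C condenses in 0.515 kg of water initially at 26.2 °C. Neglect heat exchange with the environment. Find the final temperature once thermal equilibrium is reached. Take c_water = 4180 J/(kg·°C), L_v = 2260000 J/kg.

Net heat exchanged in the isolated system is zero:
condense steam: −0.0127·2260000 = −28702; condensed water 100 °C→T: 53.09(T − 100); water warms: 0.515·4180·(T − 26.2) = 2152.7(T − 26.2)
2205.8 T = 28702 + 5308.6 + 56401 = 90411
T ≈ 40.99 °C, under the boiling point, so the assumption holds.

T_f ≈ 41.0 °C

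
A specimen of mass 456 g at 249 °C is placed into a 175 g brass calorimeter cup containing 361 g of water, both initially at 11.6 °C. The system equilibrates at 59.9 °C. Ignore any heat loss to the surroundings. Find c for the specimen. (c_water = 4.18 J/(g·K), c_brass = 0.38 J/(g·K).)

Energy conservation, ΣQ = 0:
456×c×(59.9 − 249) + 361×4.18×(59.9 − 11.6) + 175×0.38×(59.9 − 11.6) = 0
-86230 c = -76096
c = -76096/-86230 ≈ 0.8825 J/(g·K)

c ≈ 0.882 J/(g·K)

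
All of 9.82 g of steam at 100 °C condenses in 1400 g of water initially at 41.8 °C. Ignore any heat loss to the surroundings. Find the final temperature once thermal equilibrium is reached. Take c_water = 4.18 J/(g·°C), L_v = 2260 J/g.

T_f ≈ 46.0 °C

Sum of m c ΔT and latent-heat terms is zero:
steam→water at 100 °C releases m L_v = 9.82·2260 = 22193
  condensate cools 100→T: 9.82·4.18·(T − 100) = 41.05(T − 100)
  original water: 5852(T − 41.8)
5893 T = 22193 + 4104.8 + 244614 = 270912
T ≈ 45.97 °C — below 100 °C, confirming all the steam condensed.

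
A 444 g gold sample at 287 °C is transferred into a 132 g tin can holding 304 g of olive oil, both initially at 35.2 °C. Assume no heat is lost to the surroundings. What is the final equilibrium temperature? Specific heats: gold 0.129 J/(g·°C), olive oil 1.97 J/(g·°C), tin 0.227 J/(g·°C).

Taking heat into each body as positive, Σ m c ΔT = 0:
444·0.129·(T − 287) + 304·1.97·(T − 35.2) + 132·0.227·(T − 35.2) = 0
(57.28 + 598.88 + 29.96) T = 57.28·287 + 598.88·35.2 + 29.96·35.2
T = 38574/686.12 ≈ 56.22 °C

T_f ≈ 56.2 °C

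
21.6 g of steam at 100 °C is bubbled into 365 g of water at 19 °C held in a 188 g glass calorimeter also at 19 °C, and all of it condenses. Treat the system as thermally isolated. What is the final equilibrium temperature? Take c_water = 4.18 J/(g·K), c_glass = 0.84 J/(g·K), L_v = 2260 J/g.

T_f ≈ 50.6 °C

Energy balance with sensible and latent terms:
steam→water at 100 °C releases m L_v = 21.6·2260 = 48816
  condensed water 100 °C→T: 90.29(T − 100)
  original water: 1525.7(T − 19)
  glass cup: 188·0.84·(T − 19) = 157.92(T − 19)
1773.9 T = 48816 + 9028.8 + 31989 = 89834
T ≈ 50.64 °C, under the boiling point, so the assumption holds.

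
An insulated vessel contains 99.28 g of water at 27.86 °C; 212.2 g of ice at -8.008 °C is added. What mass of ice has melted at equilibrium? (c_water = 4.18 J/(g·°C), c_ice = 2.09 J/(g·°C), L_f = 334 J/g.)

Heat available from the water dropping to 0 °C: 99.28·4.18·27.86 = 11562 J.
Of that, 212.2·2.09·8.008 = 3551.5 J goes to bring the ice to 0 °C, leaving 8010.1 J.
To melt every bit of ice: 212.2·334 = 70875 J.
That's not enough to melt it all — equilibrium is at 0 °C with ice remaining.
m_melted·334 = 8010.1  ⇒  m_melted ≈ 23.98 g.

m_melted ≈ 24 g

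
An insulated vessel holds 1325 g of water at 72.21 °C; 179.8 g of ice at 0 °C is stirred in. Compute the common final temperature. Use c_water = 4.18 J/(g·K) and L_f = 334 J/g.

Net heat exchanged in the isolated system is zero:
latent heat to melt: 179.8×334 = 60053; warm the meltwater: 751.56 T; water: 5538.5(T − 72.21)
6290.1 T = 399935 − 60053 = 339882
T ≈ 54.03 °C (positive, so assuming full melt was valid).

T_f ≈ 54.0 °C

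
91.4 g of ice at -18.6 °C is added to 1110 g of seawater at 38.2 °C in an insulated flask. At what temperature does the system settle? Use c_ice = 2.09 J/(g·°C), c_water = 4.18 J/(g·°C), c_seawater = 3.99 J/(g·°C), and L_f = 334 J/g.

T_f ≈ 28.1 °C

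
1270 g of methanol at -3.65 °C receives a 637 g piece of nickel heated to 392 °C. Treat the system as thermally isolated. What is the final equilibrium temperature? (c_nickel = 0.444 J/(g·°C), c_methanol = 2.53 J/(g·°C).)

Conservation of energy gives ΣQ = 0:
637*0.444*(T − 392) + 1270*2.53*(T − (-3.65)) = 0
282.83(T − 392) + 3213.1(T − (-3.65)) = 0
(282.83 + 3213.1) T = 282.83*392 + 3213.1*(-3.65)
T = 99141/3495.9 ≈ 28.36 °C

T_f ≈ 28.4 °C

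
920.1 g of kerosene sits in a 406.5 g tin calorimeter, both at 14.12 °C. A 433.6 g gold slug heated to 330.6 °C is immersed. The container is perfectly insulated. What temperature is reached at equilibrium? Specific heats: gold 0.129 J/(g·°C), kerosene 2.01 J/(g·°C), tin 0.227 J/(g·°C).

T_f ≈ 23.0 °C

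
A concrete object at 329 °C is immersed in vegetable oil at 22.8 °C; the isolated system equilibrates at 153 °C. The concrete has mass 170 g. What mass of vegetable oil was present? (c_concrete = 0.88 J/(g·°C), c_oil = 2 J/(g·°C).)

m ≈ 101 g

Taking heat into each body as positive, Σ m c ΔT = 0:
170·0.88·(153 − 329) + m·2·(153 − 22.8) = 0
260.4 m = 26330
m = 26330/260.4 ≈ 101.1 g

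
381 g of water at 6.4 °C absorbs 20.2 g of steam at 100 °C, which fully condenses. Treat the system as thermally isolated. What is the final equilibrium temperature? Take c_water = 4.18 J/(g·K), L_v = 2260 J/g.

T_f ≈ 38.3 °C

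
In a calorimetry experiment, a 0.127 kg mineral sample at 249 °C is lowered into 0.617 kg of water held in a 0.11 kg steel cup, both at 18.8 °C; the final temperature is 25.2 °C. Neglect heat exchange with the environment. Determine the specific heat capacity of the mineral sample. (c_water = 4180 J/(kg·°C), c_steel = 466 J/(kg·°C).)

Taking heat into each body as positive, Σ m c ΔT = 0:
0.127×c×(25.2 − 249) + 0.617×4180×(25.2 − 18.8) + 0.11×466×(25.2 − 18.8) = 0
-28.42 c = -16834
c = -16834/-28.42 ≈ 592.3 J/(kg·°C)

c ≈ 592 J/(kg·°C)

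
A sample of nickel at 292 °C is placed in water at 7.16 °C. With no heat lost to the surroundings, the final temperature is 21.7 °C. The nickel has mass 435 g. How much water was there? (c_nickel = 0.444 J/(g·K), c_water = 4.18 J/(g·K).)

Conservation of energy gives ΣQ = 0:
435·0.444·(21.7 − 292) + m·4.18·(21.7 − 7.16) = 0
60.78 m = 52206
m = 52206/60.78 ≈ 859 g

m ≈ 859 g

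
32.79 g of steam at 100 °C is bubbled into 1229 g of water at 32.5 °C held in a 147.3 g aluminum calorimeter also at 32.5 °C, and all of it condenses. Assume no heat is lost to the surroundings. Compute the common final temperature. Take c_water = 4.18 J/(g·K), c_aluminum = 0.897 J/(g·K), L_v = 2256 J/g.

Setting the total heat transfer to zero:
steam→water at 100 °C releases m L_v = 32.79×2256 = 73974; condensed water 100 °C→T: 137.06(T − 100); water warms: 1229×4.18×(T − 32.5) = 5137.2(T − 32.5); aluminum cup: 147.3×0.897×(T − 32.5) = 132.13(T − 32.5)
5406.4 T = 73974 + 13706 + 171254 = 258934
T ≈ 47.89 °C, under the boiling point, so the assumption holds.

T_f ≈ 47.9 °C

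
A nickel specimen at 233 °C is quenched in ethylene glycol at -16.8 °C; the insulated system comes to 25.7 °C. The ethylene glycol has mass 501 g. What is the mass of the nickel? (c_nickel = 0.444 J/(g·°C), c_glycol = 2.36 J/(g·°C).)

m ≈ 546 g

|Q_nickel| = |Q_glycol|:
m×0.444×(233 − 25.7) = 501×2.36×(25.7 − (-16.8))
92.04 m = 50250  ⇒  m ≈ 546 g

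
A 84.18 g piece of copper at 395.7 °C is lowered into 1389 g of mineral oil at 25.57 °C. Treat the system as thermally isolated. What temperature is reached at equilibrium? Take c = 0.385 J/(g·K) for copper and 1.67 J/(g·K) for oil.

|Q_copper| = |Q_oil|:
84.18×0.385×(395.7 − T) = 1389×1.67×(T − 25.57)
32.41(395.7 − T) = 2319.6(T − 25.57)
2352 T = 72137  ⇒  T ≈ 30.67 °C

T_f ≈ 30.7 °C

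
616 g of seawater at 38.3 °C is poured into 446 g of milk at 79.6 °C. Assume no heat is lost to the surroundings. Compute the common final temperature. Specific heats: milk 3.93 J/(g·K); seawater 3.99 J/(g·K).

T_f ≈ 55.5 °C

With ΣQ=0 the equilibrium temperature is the m·c-weighted mean:
T_f = (1752.8×79.6 + 2457.8×38.3) / (1752.8 + 2457.8)
    = 233657 / 4210.6 ≈ 55.49 °C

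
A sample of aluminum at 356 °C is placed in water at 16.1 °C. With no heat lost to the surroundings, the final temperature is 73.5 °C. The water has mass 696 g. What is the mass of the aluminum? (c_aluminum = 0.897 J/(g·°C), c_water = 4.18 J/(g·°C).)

|Q_aluminum| = |Q_water|:
m·0.897·(356 − 73.5) = 696·4.18·(73.5 − 16.1)
253.4 m = 166993  ⇒  m ≈ 659 g

m ≈ 659 g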